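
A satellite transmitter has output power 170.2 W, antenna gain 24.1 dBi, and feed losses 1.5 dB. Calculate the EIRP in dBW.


Pt = 170.2 W = 22.3096 dBW
EIRP = Pt_dBW + Gt - losses = 22.3096 + 24.1 - 1.5 = 44.9096 dBW

44.9096 dBW


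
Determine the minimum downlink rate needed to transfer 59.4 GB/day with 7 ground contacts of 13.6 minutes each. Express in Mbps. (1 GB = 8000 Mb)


total contact time = 7 * 13.6 * 60 = 5712.0000 s
data = 59.4 GB = 475200.0000 Mb
rate = 475200.0000 / 5712.0000 = 83.1933 Mbps

83.1933 Mbps


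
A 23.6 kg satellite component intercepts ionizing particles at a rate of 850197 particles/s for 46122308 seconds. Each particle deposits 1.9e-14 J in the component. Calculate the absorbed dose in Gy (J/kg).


Total energy deposited = rate * time * E_per
  = 850197 * 46122308 * 1.9e-14 = 0.7450479 J
Dose = E_total / mass = 0.7450479 / 23.6
Dose = 0.03156983 Gy

0.0316 Gy


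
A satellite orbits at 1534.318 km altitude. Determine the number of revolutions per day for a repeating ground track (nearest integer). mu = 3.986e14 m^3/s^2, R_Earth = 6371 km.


r = 7.905318e+06 m
T = 2*pi*sqrt(r^3/mu) = 6995.0406 s = 116.5840 min
revs/day = 1440 / 116.5840 = 12.3516
Rounded: 12 revolutions per day

12 revolutions per day


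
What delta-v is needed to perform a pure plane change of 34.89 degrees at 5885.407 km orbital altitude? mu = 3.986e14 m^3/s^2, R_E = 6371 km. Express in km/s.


r = 12256.4070 km = 1.2256407e+07 m
V = sqrt(mu/r) = 5702.7858 m/s
di = 34.89 deg = 0.6089454 rad
dV = 2*V*sin(di/2) = 2*5702.7858*sin(0.3044727)
dV = 3419.2781 m/s = 3.4193 km/s

3.4193 km/s


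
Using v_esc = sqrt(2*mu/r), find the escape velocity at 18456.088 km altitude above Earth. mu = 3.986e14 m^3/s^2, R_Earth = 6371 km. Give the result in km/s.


r = 6371.0 + 18456.088 = 24827.0880 km = 2.4827088e+07 m
v_esc = sqrt(2*mu/r) = sqrt(2*3.986e14 / 2.4827088e+07)
v_esc = 5666.5765 m/s = 5.6666 km/s

5.6666 km/s


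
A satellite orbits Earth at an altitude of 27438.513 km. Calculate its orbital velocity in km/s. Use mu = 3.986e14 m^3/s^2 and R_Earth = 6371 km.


r = R_E + alt = 6371.0 + 27438.513 = 33809.5130 km = 3.3809513e+07 m
v = sqrt(mu/r) = sqrt(3.986e14 / 3.3809513e+07) = 3433.5960 m/s = 3.4336 km/s

3.4336 km/s


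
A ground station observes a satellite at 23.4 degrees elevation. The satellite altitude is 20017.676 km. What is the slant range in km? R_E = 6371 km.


h = 20017.676 km, el = 23.4 deg
d = -R_E*sin(el) + sqrt((R_E*sin(el))^2 + 2*R_E*h + h^2)
d = -6371.0000*sin(0.408407) + sqrt((6371.0000*0.3971479)^2 + 2*6371.0000*20017.676 + 20017.676^2)
d = 23202.5250 km

23202.5250 km


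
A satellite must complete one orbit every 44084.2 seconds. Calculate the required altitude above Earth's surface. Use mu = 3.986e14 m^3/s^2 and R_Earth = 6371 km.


T = 44084.2 s
r = (mu*T^2/(4*pi^2))^(1/3) = (3.986e14 * 44084.2^2 / (4*pi^2))^(1/3)
r = 2.6972083e+07 m = 26972.0835 km
alt = r - R_E = 26972.0835 - 6371 = 20601.0835 km

20601.0835 km


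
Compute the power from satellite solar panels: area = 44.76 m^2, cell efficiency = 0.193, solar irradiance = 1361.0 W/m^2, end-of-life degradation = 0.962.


P = area * eta * S * degradation
P = 44.76 * 0.193 * 1361.0 * 0.962
P = 11310.4682 W

11310.4682 W


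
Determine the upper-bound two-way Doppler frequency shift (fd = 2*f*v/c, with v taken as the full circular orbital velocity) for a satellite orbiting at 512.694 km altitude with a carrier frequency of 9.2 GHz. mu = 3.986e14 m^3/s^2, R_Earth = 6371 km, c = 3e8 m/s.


r = 6.883694e+06 m
v = sqrt(mu/r) = 7609.5306 m/s (worst-case radial velocity)
f = 9.2 GHz = 9.2e+09 Hz
fd = 2*f*v/c = 2*9.2e+09*7609.5306/3.0e+08
fd = 466717.8781 Hz

466717.8781 Hz


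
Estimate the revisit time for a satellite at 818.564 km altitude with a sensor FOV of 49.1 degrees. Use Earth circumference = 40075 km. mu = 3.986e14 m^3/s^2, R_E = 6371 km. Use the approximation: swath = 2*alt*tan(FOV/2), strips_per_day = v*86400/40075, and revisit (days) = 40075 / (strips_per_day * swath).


swath = 2*818.564*tan(0.4284783) = 747.8083 km
v = sqrt(mu/r) = 7445.9029 m/s = 7.4459 km/s
strips/day = v*86400/40075 = 7.4459*86400/40075 = 16.0531
coverage/day = strips * swath = 16.0531 * 747.8083 = 12004.6043 km
revisit = 40075 / 12004.6043 = 3.3383 days

3.3383 days


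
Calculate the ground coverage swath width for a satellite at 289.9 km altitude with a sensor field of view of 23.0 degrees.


FOV = 23.0 deg = 0.4014257 rad
swath = 2 * alt * tan(FOV/2) = 2 * 289.9 * tan(0.2007129)
swath = 2 * 289.9 * 0.2034523
swath = 117.9616 km

117.9616 km


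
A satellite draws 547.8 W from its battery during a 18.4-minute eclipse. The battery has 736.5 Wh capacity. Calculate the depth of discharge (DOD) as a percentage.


E_used = P * t / 60 = 547.8 * 18.4 / 60 = 167.9920 Wh
DOD = E_used / E_total * 100 = 167.9920 / 736.5 * 100
DOD = 22.8095 %

22.8095 %


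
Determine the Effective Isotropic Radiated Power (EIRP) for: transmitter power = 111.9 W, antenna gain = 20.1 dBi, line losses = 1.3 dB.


Pt = 111.9 W = 20.4883 dBW
EIRP = Pt_dBW + Gt - losses = 20.4883 + 20.1 - 1.3 = 39.2883 dBW

39.2883 dBW


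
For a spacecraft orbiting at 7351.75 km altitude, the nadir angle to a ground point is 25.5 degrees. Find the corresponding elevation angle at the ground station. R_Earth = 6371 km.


r = R_E + alt = 13722.7500 km
Law of sines in the satellite / Earth-center / ground-point triangle:
  sin(nadir)/R_E = sin(90 + el)/r  =>  cos(el) = (r/R_E)*sin(nadir)
cos(el) = (13722.7500 / 6371.0000) * sin(25.5 deg) = 0.927295
el = arccos(0.927295) = 21.9830 deg
(Earth-central angle = 90 - nadir - el = 42.5170 deg)

21.9830 degrees


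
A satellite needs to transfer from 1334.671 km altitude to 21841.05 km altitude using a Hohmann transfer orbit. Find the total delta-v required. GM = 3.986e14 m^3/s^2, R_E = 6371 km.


r1 = 7705.6710 km = 7.705671e+06 m
r2 = 28212.0500 km = 2.821205e+07 m
dv1 = sqrt(mu/r1)*(sqrt(2*r2/(r1+r2)) - 1) = 1822.2664 m/s
dv2 = sqrt(mu/r2)*(1 - sqrt(2*r1/(r1+r2))) = 1296.6532 m/s
total dv = |dv1| + |dv2| = 1822.2664 + 1296.6532 = 3118.9196 m/s = 3.1189 km/s

3.1189 km/s


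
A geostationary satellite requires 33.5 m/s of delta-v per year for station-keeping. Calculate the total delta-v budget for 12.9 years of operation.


dV = rate * years = 33.5 * 12.9
dV = 432.1500 m/s

432.1500 m/s


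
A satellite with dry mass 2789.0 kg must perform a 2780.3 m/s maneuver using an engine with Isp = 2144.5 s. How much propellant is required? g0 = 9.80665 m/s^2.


ve = Isp * g0 = 2144.5 * 9.80665 = 21030.360925 m/s
mass ratio = exp(dv/ve) = exp(2780.3/21030.360925) = 1.14134125
m_prop = m_dry * (mr - 1) = 2789.0 * (1.14134125 - 1)
m_prop = 394.2007 kg

394.2007 kg


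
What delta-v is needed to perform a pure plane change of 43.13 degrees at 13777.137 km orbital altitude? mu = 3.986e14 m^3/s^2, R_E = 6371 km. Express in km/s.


r = 20148.1370 km = 2.0148137e+07 m
V = sqrt(mu/r) = 4447.8609 m/s
di = 43.13 deg = 0.7527605 rad
dV = 2*V*sin(di/2) = 2*4447.8609*sin(0.3763803)
dV = 3269.6805 m/s = 3.2697 km/s

3.2697 km/s


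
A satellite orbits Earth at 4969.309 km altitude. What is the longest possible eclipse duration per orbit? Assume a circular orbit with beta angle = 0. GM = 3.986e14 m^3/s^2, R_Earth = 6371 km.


r = 11340.3090 km
T = 200.3075 min
Eclipse fraction = arcsin(R_E/r)/pi = arcsin(6371.0000/11340.3090)/pi
= arcsin(0.5618013)/pi = 0.1898914
Eclipse duration = 0.1898914 * 200.3075 = 38.0367 min

38.0367 minutes


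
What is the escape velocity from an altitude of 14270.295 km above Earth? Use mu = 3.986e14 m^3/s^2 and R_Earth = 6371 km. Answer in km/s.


r = 6371.0 + 14270.295 = 20641.2950 km = 2.0641295e+07 m
v_esc = sqrt(2*mu/r) = sqrt(2*3.986e14 / 2.0641295e+07)
v_esc = 6214.6285 m/s = 6.2146 km/s

6.2146 km/s


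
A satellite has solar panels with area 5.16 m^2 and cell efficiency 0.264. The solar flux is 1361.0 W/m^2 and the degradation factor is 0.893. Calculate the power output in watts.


P = area * eta * S * degradation
P = 5.16 * 0.264 * 1361.0 * 0.893
P = 1655.6297 W

1655.6297 W


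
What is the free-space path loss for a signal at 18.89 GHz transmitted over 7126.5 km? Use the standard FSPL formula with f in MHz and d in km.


f = 18.89 GHz = 18890.0000 MHz
d = 7126.5 km
FSPL = 32.44 + 20*log10(18890.0000) + 20*log10(7126.5)
FSPL = 32.44 + 85.5246 + 77.0575
FSPL = 195.0222 dB

195.0222 dB


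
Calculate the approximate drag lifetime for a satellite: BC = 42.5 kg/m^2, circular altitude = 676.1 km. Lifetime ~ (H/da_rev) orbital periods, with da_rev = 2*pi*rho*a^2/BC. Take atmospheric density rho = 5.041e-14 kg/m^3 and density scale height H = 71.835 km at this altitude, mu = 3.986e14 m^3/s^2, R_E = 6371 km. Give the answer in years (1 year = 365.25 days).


a = R_E + alt = 7047.1000 km = 7.0471e+06 m
da_rev = 2*pi*rho*a^2/BC = 2*pi*5.041e-14*(7.0471e+06)^2/42.5 = 0.370108027 m per revolution
N = H/da_rev = 71835.0000 m / 0.370108027 m = 194091.9806 revolutions
P = 2*pi*sqrt(a^3/mu) = 5887.4451 s
lifetime = N*P = 194091.9806 * 5887.4451 = 1.1427059e+09 s = 13225.7626 days
years = 13225.7626 / 365.25 = 36.2102 years

36.2102 years


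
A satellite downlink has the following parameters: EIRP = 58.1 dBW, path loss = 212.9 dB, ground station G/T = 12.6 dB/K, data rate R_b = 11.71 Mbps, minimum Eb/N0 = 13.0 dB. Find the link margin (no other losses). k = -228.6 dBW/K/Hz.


C/N0 = EIRP - FSPL + G/T - k = 58.1 - 212.9 + 12.6 - (-228.6)
C/N0 = 86.4000 dB-Hz
R_b = 11.71 Mbps = 1.171e+07 bps -> 10*log10(R_b) = 70.6856 dB-Hz
Eb/N0 = C/N0 - 10*log10(R_b) = 86.4000 - 70.6856 = 15.7144 dB
Margin = Eb/N0 - Eb/N0_req = 15.7144 - 13.0 = 2.7144 dB (link closes)

2.7144 dB


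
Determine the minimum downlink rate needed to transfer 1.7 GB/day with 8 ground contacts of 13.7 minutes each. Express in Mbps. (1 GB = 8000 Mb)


total contact time = 8 * 13.7 * 60 = 6576.0000 s
data = 1.7 GB = 13600.0000 Mb
rate = 13600.0000 / 6576.0000 = 2.0681 Mbps

2.0681 Mbps


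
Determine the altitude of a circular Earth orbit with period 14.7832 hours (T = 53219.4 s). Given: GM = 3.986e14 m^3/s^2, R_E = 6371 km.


T = 53219.4 s
r = (mu*T^2/(4*pi^2))^(1/3) = (3.986e14 * 53219.4^2 / (4*pi^2))^(1/3)
r = 3.0580119e+07 m = 30580.1188 km
alt = r - R_E = 30580.1188 - 6371 = 24209.1188 km

24209.1188 km


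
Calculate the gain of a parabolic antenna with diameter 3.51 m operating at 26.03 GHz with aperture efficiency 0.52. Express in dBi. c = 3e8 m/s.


lambda = c/f = 3e8 / 2.603e+10 = 0.01152516 m
G = eta*(pi*D/lambda)^2 = 0.52*(pi*3.51/0.01152516)^2
G = 476017.7517 (linear)
G = 10*log10(476017.7517) = 56.7762 dBi

56.7762 dBi


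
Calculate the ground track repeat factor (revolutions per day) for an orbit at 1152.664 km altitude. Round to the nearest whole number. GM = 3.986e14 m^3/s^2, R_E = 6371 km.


r = 7.523664e+06 m
T = 2*pi*sqrt(r^3/mu) = 6494.6434 s = 108.2441 min
revs/day = 1440 / 108.2441 = 13.3033
Rounded: 13 revolutions per day

13 revolutions per day


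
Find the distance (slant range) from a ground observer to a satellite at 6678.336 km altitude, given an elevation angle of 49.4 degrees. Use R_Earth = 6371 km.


h = 6678.336 km, el = 49.4 deg
d = -R_E*sin(el) + sqrt((R_E*sin(el))^2 + 2*R_E*h + h^2)
d = -6371.0000*sin(0.8621927) + sqrt((6371.0000*0.7592713)^2 + 2*6371.0000*6678.336 + 6678.336^2)
d = 7535.8458 km

7535.8458 km


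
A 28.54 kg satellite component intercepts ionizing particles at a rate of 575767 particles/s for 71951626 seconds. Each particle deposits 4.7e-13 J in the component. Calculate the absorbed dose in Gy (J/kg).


Total energy deposited = rate * time * E_per
  = 575767 * 71951626 * 4.7e-13 = 19.4709 J
Dose = E_total / mass = 19.4709 / 28.54
Dose = 0.6822307 Gy

0.6822 Gy


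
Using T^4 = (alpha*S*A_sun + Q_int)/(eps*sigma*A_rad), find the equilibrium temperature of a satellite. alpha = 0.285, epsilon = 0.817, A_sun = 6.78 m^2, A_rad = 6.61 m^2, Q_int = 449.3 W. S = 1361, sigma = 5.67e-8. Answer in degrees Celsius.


Numerator = alpha*S*A_sun + Q_int = 0.285*1361*6.78 + 449.3 = 3079.1603 W
Denominator = eps*sigma*A_rad = 0.817*5.67e-8*6.61 = 3.0620098e-07 W/K^4
T^4 = 1.0056011e+10 K^4
T = 316.6696 K = 43.5196 C

43.5196 degrees Celsius


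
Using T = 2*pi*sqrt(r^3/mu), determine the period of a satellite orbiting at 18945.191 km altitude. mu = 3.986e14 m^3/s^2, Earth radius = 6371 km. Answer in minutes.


r = 25316.1910 km = 2.5316191e+07 m
T = 2*pi*sqrt(r^3/mu) = 2*pi*sqrt(1.6225388e+22 / 3.986e14)
T = 40087.4809 s = 668.1247 min

668.1247 minutes


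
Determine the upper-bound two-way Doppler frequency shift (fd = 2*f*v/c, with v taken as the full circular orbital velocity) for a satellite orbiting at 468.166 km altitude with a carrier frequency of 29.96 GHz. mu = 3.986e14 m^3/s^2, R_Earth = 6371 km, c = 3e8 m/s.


r = 6.839166e+06 m
v = sqrt(mu/r) = 7634.2623 m/s (worst-case radial velocity)
f = 29.96 GHz = 2.996e+10 Hz
fd = 2*f*v/c = 2*2.996e+10*7634.2623/3.0e+08
fd = 1.5248166e+06 Hz

1.5248e+06 Hz


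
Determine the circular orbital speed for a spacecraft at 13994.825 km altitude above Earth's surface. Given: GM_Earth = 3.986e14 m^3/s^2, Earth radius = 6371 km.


r = R_E + alt = 6371.0 + 13994.825 = 20365.8250 km = 2.0365825e+07 m
v = sqrt(mu/r) = sqrt(3.986e14 / 2.0365825e+07) = 4424.0257 m/s = 4.4240 km/s

4.4240 km/s


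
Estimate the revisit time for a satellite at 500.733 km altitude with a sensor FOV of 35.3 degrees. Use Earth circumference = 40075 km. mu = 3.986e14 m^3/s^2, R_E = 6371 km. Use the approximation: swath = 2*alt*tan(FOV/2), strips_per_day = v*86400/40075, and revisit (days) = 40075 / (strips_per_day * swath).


swath = 2*500.733*tan(0.3080506) = 318.6459 km
v = sqrt(mu/r) = 7616.1503 m/s = 7.6162 km/s
strips/day = v*86400/40075 = 7.6162*86400/40075 = 16.4201
coverage/day = strips * swath = 16.4201 * 318.6459 = 5232.1963 km
revisit = 40075 / 5232.1963 = 7.6593 days

7.6593 days


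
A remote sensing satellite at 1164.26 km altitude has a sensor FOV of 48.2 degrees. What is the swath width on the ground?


FOV = 48.2 deg = 0.8412487 rad
swath = 2 * alt * tan(FOV/2) = 2 * 1164.26 * tan(0.4206243)
swath = 2 * 1164.26 * 0.4473216
swath = 1041.5973 km

1041.5973 km


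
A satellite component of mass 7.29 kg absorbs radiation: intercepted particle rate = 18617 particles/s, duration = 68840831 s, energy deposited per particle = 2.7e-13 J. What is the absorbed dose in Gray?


Total energy deposited = rate * time * E_per
  = 18617 * 68840831 * 2.7e-13 = 0.3460346 J
Dose = E_total / mass = 0.3460346 / 7.29
Dose = 0.04746703 Gy

0.0475 Gy


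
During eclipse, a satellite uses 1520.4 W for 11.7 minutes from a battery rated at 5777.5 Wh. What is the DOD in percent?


E_used = P * t / 60 = 1520.4 * 11.7 / 60 = 296.4780 Wh
DOD = E_used / E_total * 100 = 296.4780 / 5777.5 * 100
DOD = 5.1316 %

5.1316 %


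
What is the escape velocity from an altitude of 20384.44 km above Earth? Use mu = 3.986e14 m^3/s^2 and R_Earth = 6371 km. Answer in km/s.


r = 6371.0 + 20384.44 = 26755.4400 km = 2.675544e+07 m
v_esc = sqrt(2*mu/r) = sqrt(2*3.986e14 / 2.675544e+07)
v_esc = 5458.5538 m/s = 5.4586 km/s

5.4586 km/s


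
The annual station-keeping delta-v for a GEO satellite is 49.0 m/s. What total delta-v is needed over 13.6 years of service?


dV = rate * years = 49.0 * 13.6
dV = 666.4000 m/s

666.4000 m/s


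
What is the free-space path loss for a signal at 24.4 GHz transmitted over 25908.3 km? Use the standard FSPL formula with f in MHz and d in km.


f = 24.4 GHz = 24400.0000 MHz
d = 25908.3 km
FSPL = 32.44 + 20*log10(24400.0000) + 20*log10(25908.3)
FSPL = 32.44 + 87.7478 + 88.2688
FSPL = 208.4566 dB

208.4566 dB


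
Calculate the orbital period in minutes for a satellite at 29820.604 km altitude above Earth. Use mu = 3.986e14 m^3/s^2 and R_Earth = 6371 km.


r = 36191.6040 km = 3.6191604e+07 m
T = 2*pi*sqrt(r^3/mu) = 2*pi*sqrt(4.7404928e+22 / 3.986e14)
T = 68520.8857 s = 1142.0148 min

1142.0148 minutes


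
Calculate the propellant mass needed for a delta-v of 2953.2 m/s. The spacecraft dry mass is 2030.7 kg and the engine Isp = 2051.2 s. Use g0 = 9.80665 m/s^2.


ve = Isp * g0 = 2051.2 * 9.80665 = 20115.400480 m/s
mass ratio = exp(dv/ve) = exp(2953.2/20115.400480) = 1.15813724
m_prop = m_dry * (mr - 1) = 2030.7 * (1.15813724 - 1)
m_prop = 321.1293 kg

321.1293 kg


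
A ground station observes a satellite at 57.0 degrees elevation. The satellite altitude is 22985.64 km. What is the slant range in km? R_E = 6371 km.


h = 22985.64 km, el = 57.0 deg
d = -R_E*sin(el) + sqrt((R_E*sin(el))^2 + 2*R_E*h + h^2)
d = -6371.0000*sin(0.9948377) + sqrt((6371.0000*0.8386706)^2 + 2*6371.0000*22985.64 + 22985.64^2)
d = 23807.6812 km

23807.6812 km


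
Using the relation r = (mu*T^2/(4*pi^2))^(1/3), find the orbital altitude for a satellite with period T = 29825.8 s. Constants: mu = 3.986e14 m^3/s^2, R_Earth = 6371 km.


T = 29825.8 s
r = (mu*T^2/(4*pi^2))^(1/3) = (3.986e14 * 29825.8^2 / (4*pi^2))^(1/3)
r = 2.0786782e+07 m = 20786.7816 km
alt = r - R_E = 20786.7816 - 6371 = 14415.7816 km

14415.7816 km


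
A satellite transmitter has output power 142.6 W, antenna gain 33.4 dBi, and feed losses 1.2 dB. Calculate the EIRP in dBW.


Pt = 142.6 W = 21.5412 dBW
EIRP = Pt_dBW + Gt - losses = 21.5412 + 33.4 - 1.2 = 53.7412 dBW

53.7412 dBW


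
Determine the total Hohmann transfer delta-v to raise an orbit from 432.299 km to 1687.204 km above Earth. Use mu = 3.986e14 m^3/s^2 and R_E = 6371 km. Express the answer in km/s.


r1 = 6803.2990 km = 6.803299e+06 m
r2 = 8058.2040 km = 8.058204e+06 m
dv1 = sqrt(mu/r1)*(sqrt(2*r2/(r1+r2)) - 1) = 316.6186 m/s
dv2 = sqrt(mu/r2)*(1 - sqrt(2*r1/(r1+r2))) = 303.4872 m/s
total dv = |dv1| + |dv2| = 316.6186 + 303.4872 = 620.1058 m/s = 0.6201058 km/s

0.6201 km/s


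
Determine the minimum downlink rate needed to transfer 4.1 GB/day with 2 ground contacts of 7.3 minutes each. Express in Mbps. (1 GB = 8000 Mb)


total contact time = 2 * 7.3 * 60 = 876.0000 s
data = 4.1 GB = 32800.0000 Mb
rate = 32800.0000 / 876.0000 = 37.4429 Mbps

37.4429 Mbps


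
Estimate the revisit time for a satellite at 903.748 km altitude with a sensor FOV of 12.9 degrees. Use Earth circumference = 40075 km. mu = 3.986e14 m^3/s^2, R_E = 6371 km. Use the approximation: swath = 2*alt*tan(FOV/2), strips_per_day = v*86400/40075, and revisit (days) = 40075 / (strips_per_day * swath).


swath = 2*903.748*tan(0.1125737) = 204.3405 km
v = sqrt(mu/r) = 7402.1805 m/s = 7.4022 km/s
strips/day = v*86400/40075 = 7.4022*86400/40075 = 15.9588
coverage/day = strips * swath = 15.9588 * 204.3405 = 3261.0266 km
revisit = 40075 / 3261.0266 = 12.2891 days

12.2891 days


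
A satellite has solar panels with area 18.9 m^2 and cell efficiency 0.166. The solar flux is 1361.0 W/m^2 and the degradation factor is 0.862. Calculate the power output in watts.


P = area * eta * S * degradation
P = 18.9 * 0.166 * 1361.0 * 0.862
P = 3680.7412 W

3680.7412 W


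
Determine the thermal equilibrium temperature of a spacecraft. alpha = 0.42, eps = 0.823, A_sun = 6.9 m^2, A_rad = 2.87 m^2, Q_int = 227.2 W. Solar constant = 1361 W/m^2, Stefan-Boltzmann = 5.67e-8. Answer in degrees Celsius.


Numerator = alpha*S*A_sun + Q_int = 0.42*1361*6.9 + 227.2 = 4171.3780 W
Denominator = eps*sigma*A_rad = 0.823*5.67e-8*2.87 = 1.3392597e-07 W/K^4
T^4 = 3.1146895e+10 K^4
T = 420.1010 K = 146.9510 C

146.9510 degrees Celsius


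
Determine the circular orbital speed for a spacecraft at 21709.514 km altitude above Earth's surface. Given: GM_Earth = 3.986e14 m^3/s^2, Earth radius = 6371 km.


r = R_E + alt = 6371.0 + 21709.514 = 28080.5140 km = 2.8080514e+07 m
v = sqrt(mu/r) = sqrt(3.986e14 / 2.8080514e+07) = 3767.6116 m/s = 3.7676 km/s

3.7676 km/s


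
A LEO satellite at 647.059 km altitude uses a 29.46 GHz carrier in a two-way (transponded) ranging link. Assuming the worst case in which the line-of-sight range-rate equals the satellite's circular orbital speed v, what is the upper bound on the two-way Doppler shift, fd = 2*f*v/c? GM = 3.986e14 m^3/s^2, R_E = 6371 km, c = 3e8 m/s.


r = 7.018059e+06 m
v = sqrt(mu/r) = 7536.3340 m/s (worst-case radial velocity)
f = 29.46 GHz = 2.946e+10 Hz
fd = 2*f*v/c = 2*2.946e+10*7536.3340/3.0e+08
fd = 1.480136e+06 Hz

1.4801e+06 Hz


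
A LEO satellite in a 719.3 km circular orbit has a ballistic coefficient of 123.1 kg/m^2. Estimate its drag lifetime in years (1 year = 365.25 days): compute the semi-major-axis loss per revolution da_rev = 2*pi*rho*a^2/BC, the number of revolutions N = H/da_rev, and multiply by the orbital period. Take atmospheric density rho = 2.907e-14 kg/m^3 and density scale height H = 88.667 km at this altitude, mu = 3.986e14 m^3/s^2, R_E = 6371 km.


a = R_E + alt = 7090.3000 km = 7.0903e+06 m
da_rev = 2*pi*rho*a^2/BC = 2*pi*2.907e-14*(7.0903e+06)^2/123.1 = 0.0745926557 m per revolution
N = H/da_rev = 88667.0000 m / 0.0745926557 m = 1.1886827e+06 revolutions
P = 2*pi*sqrt(a^3/mu) = 5941.6647 s
lifetime = N*P = 1.1886827e+06 * 5941.6647 = 7.0627541e+09 s = 81744.8386 days
years = 81744.8386 / 365.25 = 223.8052 years

223.8052 years


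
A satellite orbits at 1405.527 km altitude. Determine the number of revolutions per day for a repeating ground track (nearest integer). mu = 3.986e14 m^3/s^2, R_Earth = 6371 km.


r = 7.776527e+06 m
T = 2*pi*sqrt(r^3/mu) = 6824.7971 s = 113.7466 min
revs/day = 1440 / 113.7466 = 12.6597
Rounded: 13 revolutions per day

13 revolutions per day


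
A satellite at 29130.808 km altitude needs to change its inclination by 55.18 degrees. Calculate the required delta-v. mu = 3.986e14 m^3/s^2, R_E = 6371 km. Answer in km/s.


r = 35501.8080 km = 3.5501808e+07 m
V = sqrt(mu/r) = 3350.7607 m/s
di = 55.18 deg = 0.9630727 rad
dV = 2*V*sin(di/2) = 2*3350.7607*sin(0.4815363)
dV = 3103.7517 m/s = 3.1038 km/s

3.1038 km/s


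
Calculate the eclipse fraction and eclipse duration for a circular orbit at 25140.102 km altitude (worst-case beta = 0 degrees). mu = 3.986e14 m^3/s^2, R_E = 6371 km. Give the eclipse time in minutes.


r = 31511.1020 km
T = 927.8021 min
Eclipse fraction = arcsin(R_E/r)/pi = arcsin(6371.0000/31511.1020)/pi
= arcsin(0.2021827)/pi = 0.06480348
Eclipse duration = 0.06480348 * 927.8021 = 60.1248 min

60.1248 minutes


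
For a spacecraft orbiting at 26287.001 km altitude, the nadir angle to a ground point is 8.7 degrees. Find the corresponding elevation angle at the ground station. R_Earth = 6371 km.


r = R_E + alt = 32658.0010 km
Law of sines in the satellite / Earth-center / ground-point triangle:
  sin(nadir)/R_E = sin(90 + el)/r  =>  cos(el) = (r/R_E)*sin(nadir)
cos(el) = (32658.0010 / 6371.0000) * sin(8.7 deg) = 0.775369
el = arccos(0.775369) = 39.1615 deg
(Earth-central angle = 90 - nadir - el = 42.1385 deg)

39.1615 degrees


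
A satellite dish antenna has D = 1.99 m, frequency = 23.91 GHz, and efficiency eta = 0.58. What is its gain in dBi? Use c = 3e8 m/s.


lambda = c/f = 3e8 / 2.391e+10 = 0.01254705 m
G = eta*(pi*D/lambda)^2 = 0.58*(pi*1.99/0.01254705)^2
G = 143996.0353 (linear)
G = 10*log10(143996.0353) = 51.5835 dBi

51.5835 dBi


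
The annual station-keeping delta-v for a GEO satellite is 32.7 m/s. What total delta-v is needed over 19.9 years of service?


dV = rate * years = 32.7 * 19.9
dV = 650.7300 m/s

650.7300 m/s


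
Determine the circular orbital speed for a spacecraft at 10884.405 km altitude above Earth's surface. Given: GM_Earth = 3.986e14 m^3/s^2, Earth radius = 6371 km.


r = R_E + alt = 6371.0 + 10884.405 = 17255.4050 km = 1.7255405e+07 m
v = sqrt(mu/r) = sqrt(3.986e14 / 1.7255405e+07) = 4806.2468 m/s = 4.8062 km/s

4.8062 km/s


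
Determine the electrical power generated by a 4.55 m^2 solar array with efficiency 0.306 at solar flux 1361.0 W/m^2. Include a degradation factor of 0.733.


P = area * eta * S * degradation
P = 4.55 * 0.306 * 1361.0 * 0.733
P = 1388.9766 W

1388.9766 W


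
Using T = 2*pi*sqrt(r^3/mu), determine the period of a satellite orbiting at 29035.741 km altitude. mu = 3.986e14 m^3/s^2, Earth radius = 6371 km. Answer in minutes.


r = 35406.7410 km = 3.5406741e+07 m
T = 2*pi*sqrt(r^3/mu) = 2*pi*sqrt(4.4387211e+22 / 3.986e14)
T = 66304.0646 s = 1105.0677 min

1105.0677 minutes


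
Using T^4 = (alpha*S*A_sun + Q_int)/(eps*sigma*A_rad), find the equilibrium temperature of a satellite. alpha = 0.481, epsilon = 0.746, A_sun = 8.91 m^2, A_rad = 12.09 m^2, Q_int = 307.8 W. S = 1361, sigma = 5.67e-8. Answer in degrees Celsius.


Numerator = alpha*S*A_sun + Q_int = 0.481*1361*8.91 + 307.8 = 6140.6513 W
Denominator = eps*sigma*A_rad = 0.746*5.67e-8*12.09 = 5.1138524e-07 W/K^4
T^4 = 1.2007878e+10 K^4
T = 331.0294 K = 57.8794 C

57.8794 degrees Celsius


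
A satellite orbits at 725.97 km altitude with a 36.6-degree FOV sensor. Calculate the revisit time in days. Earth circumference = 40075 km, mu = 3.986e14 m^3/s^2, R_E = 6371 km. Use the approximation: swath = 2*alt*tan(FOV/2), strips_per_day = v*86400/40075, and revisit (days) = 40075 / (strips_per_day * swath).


swath = 2*725.97*tan(0.3193953) = 480.1832 km
v = sqrt(mu/r) = 7494.3188 m/s = 7.4943 km/s
strips/day = v*86400/40075 = 7.4943*86400/40075 = 16.1574
coverage/day = strips * swath = 16.1574 * 480.1832 = 7758.5288 km
revisit = 40075 / 7758.5288 = 5.1653 days

5.1653 days


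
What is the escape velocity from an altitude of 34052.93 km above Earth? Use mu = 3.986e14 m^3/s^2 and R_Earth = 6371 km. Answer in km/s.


r = 6371.0 + 34052.93 = 40423.9300 km = 4.042393e+07 m
v_esc = sqrt(2*mu/r) = sqrt(2*3.986e14 / 4.042393e+07)
v_esc = 4440.8324 m/s = 4.4408 km/s

4.4408 km/s


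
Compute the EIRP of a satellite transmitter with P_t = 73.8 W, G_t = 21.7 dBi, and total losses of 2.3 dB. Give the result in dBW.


Pt = 73.8 W = 18.6806 dBW
EIRP = Pt_dBW + Gt - losses = 18.6806 + 21.7 - 2.3 = 38.0806 dBW

38.0806 dBW


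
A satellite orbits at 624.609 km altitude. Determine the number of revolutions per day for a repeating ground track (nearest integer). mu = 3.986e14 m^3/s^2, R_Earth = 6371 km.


r = 6.995609e+06 m
T = 2*pi*sqrt(r^3/mu) = 5823.0365 s = 97.0506 min
revs/day = 1440 / 97.0506 = 14.8376
Rounded: 15 revolutions per day

15 revolutions per day


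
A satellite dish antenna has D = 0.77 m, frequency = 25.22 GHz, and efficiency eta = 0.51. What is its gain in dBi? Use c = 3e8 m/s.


lambda = c/f = 3e8 / 2.522e+10 = 0.01189532 m
G = eta*(pi*D/lambda)^2 = 0.51*(pi*0.77/0.01189532)^2
G = 21091.0901 (linear)
G = 10*log10(21091.0901) = 43.2410 dBi

43.2410 dBi


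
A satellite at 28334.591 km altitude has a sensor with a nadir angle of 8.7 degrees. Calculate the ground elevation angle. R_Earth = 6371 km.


r = R_E + alt = 34705.5910 km
Law of sines in the satellite / Earth-center / ground-point triangle:
  sin(nadir)/R_E = sin(90 + el)/r  =>  cos(el) = (r/R_E)*sin(nadir)
cos(el) = (34705.5910 / 6371.0000) * sin(8.7 deg) = 0.8239831
el = arccos(0.8239831) = 34.5145 deg
(Earth-central angle = 90 - nadir - el = 46.7855 deg)

34.5145 degrees


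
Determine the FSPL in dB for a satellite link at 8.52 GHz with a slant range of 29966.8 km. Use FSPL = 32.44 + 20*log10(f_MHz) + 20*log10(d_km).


f = 8.52 GHz = 8520.0000 MHz
d = 29966.8 km
FSPL = 32.44 + 20*log10(8520.0000) + 20*log10(29966.8)
FSPL = 32.44 + 78.6088 + 89.5328
FSPL = 200.5816 dB

200.5816 dB


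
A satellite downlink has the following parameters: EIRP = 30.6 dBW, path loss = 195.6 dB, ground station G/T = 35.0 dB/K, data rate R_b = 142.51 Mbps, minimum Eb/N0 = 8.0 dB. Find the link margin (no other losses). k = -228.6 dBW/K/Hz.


C/N0 = EIRP - FSPL + G/T - k = 30.6 - 195.6 + 35.0 - (-228.6)
C/N0 = 98.6000 dB-Hz
R_b = 142.51 Mbps = 1.4251e+08 bps -> 10*log10(R_b) = 81.5385 dB-Hz
Eb/N0 = C/N0 - 10*log10(R_b) = 98.6000 - 81.5385 = 17.0615 dB
Margin = Eb/N0 - Eb/N0_req = 17.0615 - 8.0 = 9.0615 dB (link closes)

9.0615 dB


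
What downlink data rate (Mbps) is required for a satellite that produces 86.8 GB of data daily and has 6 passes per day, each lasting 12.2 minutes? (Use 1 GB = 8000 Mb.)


total contact time = 6 * 12.2 * 60 = 4392.0000 s
data = 86.8 GB = 694400.0000 Mb
rate = 694400.0000 / 4392.0000 = 158.1056 Mbps

158.1056 Mbps


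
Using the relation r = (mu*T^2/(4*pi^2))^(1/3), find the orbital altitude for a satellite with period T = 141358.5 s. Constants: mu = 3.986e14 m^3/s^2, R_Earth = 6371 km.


T = 141358.5 s
r = (mu*T^2/(4*pi^2))^(1/3) = (3.986e14 * 141358.5^2 / (4*pi^2))^(1/3)
r = 5.8650782e+07 m = 58650.7817 km
alt = r - R_E = 58650.7817 - 6371 = 52279.7817 km

52279.7817 km


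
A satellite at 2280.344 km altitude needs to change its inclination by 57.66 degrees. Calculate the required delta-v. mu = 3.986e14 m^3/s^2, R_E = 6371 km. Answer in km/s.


r = 8651.3440 km = 8.651344e+06 m
V = sqrt(mu/r) = 6787.7659 m/s
di = 57.66 deg = 1.0064 rad
dV = 2*V*sin(di/2) = 2*6787.7659*sin(0.5031784)
dV = 6546.2903 m/s = 6.5463 km/s

6.5463 km/s


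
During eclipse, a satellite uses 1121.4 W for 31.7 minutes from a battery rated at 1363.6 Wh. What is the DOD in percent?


E_used = P * t / 60 = 1121.4 * 31.7 / 60 = 592.4730 Wh
DOD = E_used / E_total * 100 = 592.4730 / 1363.6 * 100
DOD = 43.4492 %

43.4492 %


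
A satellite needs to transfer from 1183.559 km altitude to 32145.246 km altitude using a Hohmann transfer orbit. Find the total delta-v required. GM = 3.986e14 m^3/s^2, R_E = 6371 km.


r1 = 7554.5590 km = 7.554559e+06 m
r2 = 38516.2460 km = 3.8516246e+07 m
dv1 = sqrt(mu/r1)*(sqrt(2*r2/(r1+r2)) - 1) = 2128.8470 m/s
dv2 = sqrt(mu/r2)*(1 - sqrt(2*r1/(r1+r2))) = 1374.6973 m/s
total dv = |dv1| + |dv2| = 2128.8470 + 1374.6973 = 3503.5442 m/s = 3.5035 km/s

3.5035 km/s


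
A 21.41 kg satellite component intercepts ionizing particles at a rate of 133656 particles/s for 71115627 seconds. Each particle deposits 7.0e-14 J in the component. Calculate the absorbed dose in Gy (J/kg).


Total energy deposited = rate * time * E_per
  = 133656 * 71115627 * 7.0e-14 = 0.6653521 J
Dose = E_total / mass = 0.6653521 / 21.41
Dose = 0.0310767 Gy

0.0311 Gy


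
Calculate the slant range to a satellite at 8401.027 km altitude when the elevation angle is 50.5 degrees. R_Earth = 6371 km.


h = 8401.027 km, el = 50.5 deg
d = -R_E*sin(el) + sqrt((R_E*sin(el))^2 + 2*R_E*h + h^2)
d = -6371.0000*sin(0.8813913) + sqrt((6371.0000*0.7716246)^2 + 2*6371.0000*8401.027 + 8401.027^2)
d = 9289.2744 km

9289.2744 km


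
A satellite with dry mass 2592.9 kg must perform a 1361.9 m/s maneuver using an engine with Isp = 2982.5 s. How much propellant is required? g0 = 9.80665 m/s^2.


ve = Isp * g0 = 2982.5 * 9.80665 = 29248.333625 m/s
mass ratio = exp(dv/ve) = exp(1361.9/29248.333625) = 1.04766443
m_prop = m_dry * (mr - 1) = 2592.9 * (1.04766443 - 1)
m_prop = 123.5891 kg

123.5891 kg


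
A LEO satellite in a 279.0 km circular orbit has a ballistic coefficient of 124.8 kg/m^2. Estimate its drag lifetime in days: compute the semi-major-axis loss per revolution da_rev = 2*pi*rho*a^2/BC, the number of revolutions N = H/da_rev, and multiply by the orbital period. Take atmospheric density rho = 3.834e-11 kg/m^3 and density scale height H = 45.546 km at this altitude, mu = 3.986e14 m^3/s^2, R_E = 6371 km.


a = R_E + alt = 6650.0000 km = 6.65e+06 m
da_rev = 2*pi*rho*a^2/BC = 2*pi*3.834e-11*(6.65e+06)^2/124.8 = 85.361233 m per revolution
N = H/da_rev = 45546.0000 m / 85.361233 m = 533.5677 revolutions
P = 2*pi*sqrt(a^3/mu) = 5396.8915 s
lifetime = N*P = 533.5677 * 5396.8915 = 2.8796072e+06 s = 33.3288 days

33.3288 days


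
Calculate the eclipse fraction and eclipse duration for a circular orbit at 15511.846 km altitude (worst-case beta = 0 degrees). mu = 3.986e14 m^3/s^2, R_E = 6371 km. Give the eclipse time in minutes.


r = 21882.8460 km
T = 536.9275 min
Eclipse fraction = arcsin(R_E/r)/pi = arcsin(6371.0000/21882.8460)/pi
= arcsin(0.2911413)/pi = 0.09403498
Eclipse duration = 0.09403498 * 536.9275 = 50.4900 min

50.4900 minutes


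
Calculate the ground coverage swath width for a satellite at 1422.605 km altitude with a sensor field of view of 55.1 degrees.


FOV = 55.1 deg = 0.9616764 rad
swath = 2 * alt * tan(FOV/2) = 2 * 1422.605 * tan(0.4808382)
swath = 2 * 1422.605 * 0.5216767
swath = 1484.2798 km

1484.2798 km


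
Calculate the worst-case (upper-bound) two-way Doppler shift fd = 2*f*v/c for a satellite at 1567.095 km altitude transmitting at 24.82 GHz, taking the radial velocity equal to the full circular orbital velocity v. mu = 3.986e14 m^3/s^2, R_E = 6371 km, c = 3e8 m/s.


r = 7.938095e+06 m
v = sqrt(mu/r) = 7086.1526 m/s (worst-case radial velocity)
f = 24.82 GHz = 2.482e+10 Hz
fd = 2*f*v/c = 2*2.482e+10*7086.1526/3.0e+08
fd = 1.1725221e+06 Hz

1.1725e+06 Hz


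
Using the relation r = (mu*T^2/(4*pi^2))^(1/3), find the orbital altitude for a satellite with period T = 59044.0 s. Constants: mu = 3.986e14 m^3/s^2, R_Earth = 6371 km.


T = 59044.0 s
r = (mu*T^2/(4*pi^2))^(1/3) = (3.986e14 * 59044.0^2 / (4*pi^2))^(1/3)
r = 3.277251e+07 m = 32772.5097 km
alt = r - R_E = 32772.5097 - 6371 = 26401.5097 km

26401.5097 km


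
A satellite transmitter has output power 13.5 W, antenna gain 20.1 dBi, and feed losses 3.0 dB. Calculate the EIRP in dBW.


Pt = 13.5 W = 11.3033 dBW
EIRP = Pt_dBW + Gt - losses = 11.3033 + 20.1 - 3.0 = 28.4033 dBW

28.4033 dBW


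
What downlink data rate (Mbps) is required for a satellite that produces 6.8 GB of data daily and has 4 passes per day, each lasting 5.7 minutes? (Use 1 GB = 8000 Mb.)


total contact time = 4 * 5.7 * 60 = 1368.0000 s
data = 6.8 GB = 54400.0000 Mb
rate = 54400.0000 / 1368.0000 = 39.7661 Mbps

39.7661 Mbps


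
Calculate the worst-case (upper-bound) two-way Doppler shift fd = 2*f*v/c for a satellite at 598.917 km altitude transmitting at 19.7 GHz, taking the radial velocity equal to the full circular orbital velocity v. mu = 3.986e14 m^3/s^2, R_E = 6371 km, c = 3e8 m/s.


r = 6.969917e+06 m
v = sqrt(mu/r) = 7562.3164 m/s (worst-case radial velocity)
f = 19.7 GHz = 1.97e+10 Hz
fd = 2*f*v/c = 2*1.97e+10*7562.3164/3.0e+08
fd = 993184.2208 Hz

993184.2208 Hz


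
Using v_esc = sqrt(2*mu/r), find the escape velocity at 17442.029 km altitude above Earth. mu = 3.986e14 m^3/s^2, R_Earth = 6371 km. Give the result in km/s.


r = 6371.0 + 17442.029 = 23813.0290 km = 2.3813029e+07 m
v_esc = sqrt(2*mu/r) = sqrt(2*3.986e14 / 2.3813029e+07)
v_esc = 5785.9720 m/s = 5.7860 km/s

5.7860 km/s


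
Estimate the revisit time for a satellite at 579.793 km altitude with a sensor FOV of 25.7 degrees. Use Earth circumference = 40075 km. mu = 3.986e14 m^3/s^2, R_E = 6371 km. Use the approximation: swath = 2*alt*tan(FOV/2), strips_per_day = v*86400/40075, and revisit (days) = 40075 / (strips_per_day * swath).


swath = 2*579.793*tan(0.2242748) = 264.5158 km
v = sqrt(mu/r) = 7572.7125 m/s = 7.5727 km/s
strips/day = v*86400/40075 = 7.5727*86400/40075 = 16.3264
coverage/day = strips * swath = 16.3264 * 264.5158 = 4318.6040 km
revisit = 40075 / 4318.6040 = 9.2796 days

9.2796 days


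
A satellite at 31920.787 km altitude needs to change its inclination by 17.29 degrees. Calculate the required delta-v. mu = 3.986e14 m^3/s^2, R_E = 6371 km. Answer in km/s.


r = 38291.7870 km = 3.8291787e+07 m
V = sqrt(mu/r) = 3226.3823 m/s
di = 17.29 deg = 0.3017674 rad
dV = 2*V*sin(di/2) = 2*3226.3823*sin(0.1508837)
dV = 969.9271 m/s = 0.9699271 km/s

0.9699 km/s


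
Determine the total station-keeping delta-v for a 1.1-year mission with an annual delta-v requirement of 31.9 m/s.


dV = rate * years = 31.9 * 1.1
dV = 35.0900 m/s

35.0900 m/s


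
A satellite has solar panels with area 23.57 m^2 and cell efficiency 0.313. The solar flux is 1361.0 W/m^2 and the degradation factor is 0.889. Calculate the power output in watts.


P = area * eta * S * degradation
P = 23.57 * 0.313 * 1361.0 * 0.889
P = 8926.1423 W

8926.1423 W


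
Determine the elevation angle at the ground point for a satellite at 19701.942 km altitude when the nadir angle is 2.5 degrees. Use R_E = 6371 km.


r = R_E + alt = 26072.9420 km
Law of sines in the satellite / Earth-center / ground-point triangle:
  sin(nadir)/R_E = sin(90 + el)/r  =>  cos(el) = (r/R_E)*sin(nadir)
cos(el) = (26072.9420 / 6371.0000) * sin(2.5 deg) = 0.1785098
el = arccos(0.1785098) = 79.7170 deg
(Earth-central angle = 90 - nadir - el = 7.7830 deg)

79.7170 degrees


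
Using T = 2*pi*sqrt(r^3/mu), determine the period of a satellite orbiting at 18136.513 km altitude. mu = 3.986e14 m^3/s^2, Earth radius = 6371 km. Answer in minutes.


r = 24507.5130 km = 2.4507513e+07 m
T = 2*pi*sqrt(r^3/mu) = 2*pi*sqrt(1.4719658e+22 / 3.986e14)
T = 38182.1240 s = 636.3687 min

636.3687 minutes


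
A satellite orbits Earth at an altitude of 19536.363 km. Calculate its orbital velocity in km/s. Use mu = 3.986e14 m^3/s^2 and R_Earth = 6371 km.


r = R_E + alt = 6371.0 + 19536.363 = 25907.3630 km = 2.5907363e+07 m
v = sqrt(mu/r) = sqrt(3.986e14 / 2.5907363e+07) = 3922.4466 m/s = 3.9224 km/s

3.9224 km/s


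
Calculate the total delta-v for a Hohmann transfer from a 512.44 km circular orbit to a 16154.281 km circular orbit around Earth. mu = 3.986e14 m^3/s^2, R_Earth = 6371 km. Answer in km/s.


r1 = 6883.4400 km = 6.88344e+06 m
r2 = 22525.2810 km = 2.2525281e+07 m
dv1 = sqrt(mu/r1)*(sqrt(2*r2/(r1+r2)) - 1) = 1808.7461 m/s
dv2 = sqrt(mu/r2)*(1 - sqrt(2*r1/(r1+r2))) = 1328.4737 m/s
total dv = |dv1| + |dv2| = 1808.7461 + 1328.4737 = 3137.2198 m/s = 3.1372 km/s

3.1372 km/s


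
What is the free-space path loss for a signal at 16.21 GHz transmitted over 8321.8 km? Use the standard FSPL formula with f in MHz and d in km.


f = 16.21 GHz = 16210.0000 MHz
d = 8321.8 km
FSPL = 32.44 + 20*log10(16210.0000) + 20*log10(8321.8)
FSPL = 32.44 + 84.1957 + 78.4043
FSPL = 195.0400 dB

195.0400 dB


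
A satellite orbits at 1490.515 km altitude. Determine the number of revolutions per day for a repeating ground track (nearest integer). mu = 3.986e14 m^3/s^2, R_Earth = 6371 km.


r = 7.861515e+06 m
T = 2*pi*sqrt(r^3/mu) = 6936.9824 s = 115.6164 min
revs/day = 1440 / 115.6164 = 12.4550
Rounded: 12 revolutions per day

12 revolutions per day


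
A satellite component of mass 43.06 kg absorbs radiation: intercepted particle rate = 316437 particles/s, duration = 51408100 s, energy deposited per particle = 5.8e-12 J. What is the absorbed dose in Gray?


Total energy deposited = rate * time * E_per
  = 316437 * 51408100 * 5.8e-12 = 94.3511 J
Dose = E_total / mass = 94.3511 / 43.06
Dose = 2.1912 Gy

2.1912 Gy


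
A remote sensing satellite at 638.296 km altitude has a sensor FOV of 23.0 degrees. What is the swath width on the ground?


FOV = 23.0 deg = 0.4014257 rad
swath = 2 * alt * tan(FOV/2) = 2 * 638.296 * tan(0.2007129)
swath = 2 * 638.296 * 0.2034523
swath = 259.7256 km

259.7256 km


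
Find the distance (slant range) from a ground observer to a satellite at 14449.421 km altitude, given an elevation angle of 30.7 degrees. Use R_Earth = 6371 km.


h = 14449.421 km, el = 30.7 deg
d = -R_E*sin(el) + sqrt((R_E*sin(el))^2 + 2*R_E*h + h^2)
d = -6371.0000*sin(0.5358161) + sqrt((6371.0000*0.5105429)^2 + 2*6371.0000*14449.421 + 14449.421^2)
d = 16834.1463 km

16834.1463 km


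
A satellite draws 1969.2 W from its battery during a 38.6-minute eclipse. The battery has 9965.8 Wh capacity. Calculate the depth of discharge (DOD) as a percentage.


E_used = P * t / 60 = 1969.2 * 38.6 / 60 = 1266.8520 Wh
DOD = E_used / E_total * 100 = 1266.8520 / 9965.8 * 100
DOD = 12.7120 %

12.7120 %


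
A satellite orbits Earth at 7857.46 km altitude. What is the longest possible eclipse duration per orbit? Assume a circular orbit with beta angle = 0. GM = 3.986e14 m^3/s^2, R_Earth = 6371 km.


r = 14228.4600 km
T = 281.5119 min
Eclipse fraction = arcsin(R_E/r)/pi = arcsin(6371.0000/14228.4600)/pi
= arcsin(0.4477646)/pi = 0.1477797
Eclipse duration = 0.1477797 * 281.5119 = 41.6018 min

41.6018 minutes
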